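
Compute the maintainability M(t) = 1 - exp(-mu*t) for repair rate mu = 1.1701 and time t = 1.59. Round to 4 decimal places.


mu = 1.1701, t = 1.59
mu * t = 1.1701 * 1.59 = 1.8605
exp(-1.8605) = 0.1556
M(t) = 1 - 0.1556
M(t) = 0.8444

0.8444


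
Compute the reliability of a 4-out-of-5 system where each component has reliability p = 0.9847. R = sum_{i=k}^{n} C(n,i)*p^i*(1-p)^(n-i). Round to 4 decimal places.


k = 4, n = 5, p = 0.9847
i=4: C(5,4)=5 * 0.9847^4 * 0.0153^1 = 0.0719
i=5: C(5,5)=1 * 0.9847^5 * 0.0153^0 = 0.9258
R = sum of terms = 0.9977

0.9977


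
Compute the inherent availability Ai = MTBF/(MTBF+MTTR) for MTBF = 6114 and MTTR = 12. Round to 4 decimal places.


MTBF = 6114
MTTR = 12
MTBF + MTTR = 6126
Ai = 6114 / 6126
Ai = 0.998

0.998


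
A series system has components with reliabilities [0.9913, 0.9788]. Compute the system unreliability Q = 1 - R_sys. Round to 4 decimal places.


Components: [0.9913, 0.9788]
After component 1: product = 0.9913
After component 2: product = 0.9703
R_sys = 0.9703
Q = 1 - 0.9703 = 0.0297

0.0297


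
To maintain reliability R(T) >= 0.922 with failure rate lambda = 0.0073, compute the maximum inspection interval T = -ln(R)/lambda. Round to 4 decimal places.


R_target = 0.922
lambda = 0.0073
-ln(0.922) = 0.0812
T = 0.0812 / 0.0073
T = 11.1247

11.1247


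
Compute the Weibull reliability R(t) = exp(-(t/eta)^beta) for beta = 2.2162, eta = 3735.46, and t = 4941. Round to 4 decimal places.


beta = 2.2162, eta = 3735.46, t = 4941
t/eta = 4941 / 3735.46 = 1.3227
(t/eta)^beta = 1.3227^2.2162 = 1.8587
R(t) = exp(-1.8587)
R(t) = 0.1559

0.1559


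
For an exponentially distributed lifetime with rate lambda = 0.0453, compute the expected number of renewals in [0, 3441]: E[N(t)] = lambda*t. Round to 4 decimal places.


lambda = 0.0453
t = 3441
E[N(t)] = lambda * t
E[N(t)] = 0.0453 * 3441
E[N(t)] = 155.8773

155.8773


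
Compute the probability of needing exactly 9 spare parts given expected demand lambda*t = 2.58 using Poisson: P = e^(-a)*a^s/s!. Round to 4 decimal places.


a = 2.58, s = 9
e^(-a) = e^(-2.58) = 0.0758
a^s = 2.58^9 = 5064.9756
s! = 362880
P = 0.0758 * 5064.9756 / 362880
P = 0.0011

0.0011


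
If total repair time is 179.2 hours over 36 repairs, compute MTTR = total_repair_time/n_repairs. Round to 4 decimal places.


total_repair_time = 179.2
n_repairs = 36
MTTR = 179.2 / 36
MTTR = 4.9778

4.9778


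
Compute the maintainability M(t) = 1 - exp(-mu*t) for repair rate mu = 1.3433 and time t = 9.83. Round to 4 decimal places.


mu = 1.3433, t = 9.83
mu * t = 1.3433 * 9.83 = 13.2046
exp(-13.2046) = 0.0
M(t) = 1 - 0.0
M(t) = 1.0

1.0


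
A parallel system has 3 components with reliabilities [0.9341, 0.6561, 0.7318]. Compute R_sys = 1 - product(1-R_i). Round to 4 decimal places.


Components: [0.9341, 0.6561, 0.7318]
(1 - 0.9341) = 0.0659, running product = 0.0659
(1 - 0.6561) = 0.3439, running product = 0.0227
(1 - 0.7318) = 0.2682, running product = 0.0061
Product of (1-R_i) = 0.0061
R_sys = 1 - 0.0061 = 0.9939

0.9939


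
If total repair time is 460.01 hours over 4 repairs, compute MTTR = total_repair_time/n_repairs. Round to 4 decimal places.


total_repair_time = 460.01
n_repairs = 4
MTTR = 460.01 / 4
MTTR = 115.0025

115.0025


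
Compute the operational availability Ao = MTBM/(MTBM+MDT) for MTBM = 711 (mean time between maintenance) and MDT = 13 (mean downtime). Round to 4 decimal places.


MTBM = 711
MDT = 13
MTBM + MDT = 724
Ao = 711 / 724
Ao = 0.982

0.982


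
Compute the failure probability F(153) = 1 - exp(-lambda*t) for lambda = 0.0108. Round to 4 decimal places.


lambda = 0.0108, t = 153
lambda * t = 1.6524
exp(-1.6524) = 0.1916
F(t) = 1 - 0.1916
F(t) = 0.8084

0.8084


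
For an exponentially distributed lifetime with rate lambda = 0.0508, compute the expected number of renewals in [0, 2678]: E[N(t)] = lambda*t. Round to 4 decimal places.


lambda = 0.0508
t = 2678
E[N(t)] = lambda * t
E[N(t)] = 0.0508 * 2678
E[N(t)] = 136.0424

136.0424


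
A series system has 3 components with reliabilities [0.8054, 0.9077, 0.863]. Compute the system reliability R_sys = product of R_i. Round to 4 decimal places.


Components: [0.8054, 0.9077, 0.863]
After component 1 (R=0.8054): product = 0.8054
After component 2 (R=0.9077): product = 0.7311
After component 3 (R=0.863): product = 0.6309
R_sys = 0.6309

0.6309


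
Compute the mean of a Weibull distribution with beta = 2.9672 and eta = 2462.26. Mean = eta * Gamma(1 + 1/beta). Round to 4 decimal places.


beta = 2.9672, eta = 2462.26
1/beta = 0.337
1 + 1/beta = 1.337
Gamma(1.337) = 0.8926
Mean = 2462.26 * 0.8926
Mean = 2197.6946

2197.6946


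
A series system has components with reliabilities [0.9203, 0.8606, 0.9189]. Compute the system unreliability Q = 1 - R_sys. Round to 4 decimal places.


Components: [0.9203, 0.8606, 0.9189]
After component 1: product = 0.9203
After component 2: product = 0.792
After component 3: product = 0.7278
R_sys = 0.7278
Q = 1 - 0.7278 = 0.2722

0.2722


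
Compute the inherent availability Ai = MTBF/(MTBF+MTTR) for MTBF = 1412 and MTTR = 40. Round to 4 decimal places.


MTBF = 1412
MTTR = 40
MTBF + MTTR = 1452
Ai = 1412 / 1452
Ai = 0.9725

0.9725


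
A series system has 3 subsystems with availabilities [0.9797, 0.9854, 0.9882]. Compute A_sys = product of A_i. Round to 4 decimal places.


Subsystems: [0.9797, 0.9854, 0.9882]
After subsystem 1 (A=0.9797): product = 0.9797
After subsystem 2 (A=0.9854): product = 0.9654
After subsystem 3 (A=0.9882): product = 0.954
A_sys = 0.954

0.954


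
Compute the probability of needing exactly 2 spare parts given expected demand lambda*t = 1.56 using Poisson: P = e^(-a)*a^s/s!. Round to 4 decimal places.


a = 1.56, s = 2
e^(-a) = e^(-1.56) = 0.2101
a^s = 1.56^2 = 2.4336
s! = 2
P = 0.2101 * 2.4336 / 2
P = 0.2557

0.2557


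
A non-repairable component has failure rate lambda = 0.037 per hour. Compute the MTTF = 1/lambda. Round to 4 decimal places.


lambda = 0.037
MTTF = 1 / 0.037
MTTF = 27.027

27.027


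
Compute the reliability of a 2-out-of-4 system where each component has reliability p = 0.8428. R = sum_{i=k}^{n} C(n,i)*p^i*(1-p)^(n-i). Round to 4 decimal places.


k = 2, n = 4, p = 0.8428
i=2: C(4,2)=6 * 0.8428^2 * 0.1572^2 = 0.1053
i=3: C(4,3)=4 * 0.8428^3 * 0.1572^1 = 0.3764
i=4: C(4,4)=1 * 0.8428^4 * 0.1572^0 = 0.5045
R = sum of terms = 0.9863

0.9863


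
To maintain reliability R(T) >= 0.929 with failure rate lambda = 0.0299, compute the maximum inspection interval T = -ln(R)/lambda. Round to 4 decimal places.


R_target = 0.929
lambda = 0.0299
-ln(0.929) = 0.0736
T = 0.0736 / 0.0299
T = 2.4631

2.4631


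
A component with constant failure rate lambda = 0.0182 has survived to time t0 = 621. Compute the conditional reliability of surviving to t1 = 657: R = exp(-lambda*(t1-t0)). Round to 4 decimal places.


lambda = 0.0182
t0 = 621, t1 = 657
t1 - t0 = 36
lambda * (t1-t0) = 0.0182 * 36 = 0.6552
R = exp(-0.6552)
R = 0.5193

0.5193


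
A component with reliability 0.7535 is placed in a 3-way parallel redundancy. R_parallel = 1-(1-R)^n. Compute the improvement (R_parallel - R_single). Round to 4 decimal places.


R_single = 0.7535, n = 3
1 - R_single = 0.2465
(1 - R_single)^n = 0.2465^3 = 0.015
R_parallel = 1 - 0.015 = 0.985
Improvement = 0.985 - 0.7535
Improvement = 0.2315

0.2315


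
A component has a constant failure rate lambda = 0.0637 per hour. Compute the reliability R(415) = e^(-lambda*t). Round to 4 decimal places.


lambda = 0.0637
t = 415
lambda * t = 26.4355
R(t) = e^(-26.4355)
R(t) = 0.0

0.0


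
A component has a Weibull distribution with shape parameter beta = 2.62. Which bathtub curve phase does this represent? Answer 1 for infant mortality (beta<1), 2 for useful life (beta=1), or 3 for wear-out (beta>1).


beta = 2.62
Compare beta to 1:
beta < 1 => infant mortality (phase 1)
beta = 1 => useful life (phase 2)
beta > 1 => wear-out (phase 3)
Since beta = 2.62, this is wear-out (increasing failure rate)
Phase = 3

3


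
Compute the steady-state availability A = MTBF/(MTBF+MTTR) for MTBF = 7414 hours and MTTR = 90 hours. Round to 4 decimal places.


MTBF = 7414
MTTR = 90
MTBF + MTTR = 7504
A = 7414 / 7504
A = 0.988

0.988


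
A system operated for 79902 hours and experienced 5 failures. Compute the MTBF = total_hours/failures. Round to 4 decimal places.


total_hours = 79902
failures = 5
MTBF = 79902 / 5
MTBF = 15980.4

15980.4


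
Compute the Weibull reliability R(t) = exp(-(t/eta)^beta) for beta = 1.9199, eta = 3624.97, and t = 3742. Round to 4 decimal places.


beta = 1.9199, eta = 3624.97, t = 3742
t/eta = 3742 / 3624.97 = 1.0323
(t/eta)^beta = 1.0323^1.9199 = 1.0629
R(t) = exp(-1.0629)
R(t) = 0.3455

0.3455


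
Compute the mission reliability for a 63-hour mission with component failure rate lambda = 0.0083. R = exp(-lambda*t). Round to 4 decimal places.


lambda = 0.0083
mission_time = 63
lambda * t = 0.0083 * 63 = 0.5229
R = exp(-0.5229)
R = 0.5928

0.5928


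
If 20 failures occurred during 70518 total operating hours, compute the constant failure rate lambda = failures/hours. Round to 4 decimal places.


failures = 20
total_hours = 70518
lambda = 20 / 70518
lambda = 0.0003

0.0003


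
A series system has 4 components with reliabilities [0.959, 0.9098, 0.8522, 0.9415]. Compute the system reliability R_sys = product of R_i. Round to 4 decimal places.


Components: [0.959, 0.9098, 0.8522, 0.9415]
After component 1 (R=0.959): product = 0.959
After component 2 (R=0.9098): product = 0.8725
After component 3 (R=0.8522): product = 0.7435
After component 4 (R=0.9415): product = 0.7
R_sys = 0.7

0.7


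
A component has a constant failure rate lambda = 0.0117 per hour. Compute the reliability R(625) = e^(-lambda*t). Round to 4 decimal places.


lambda = 0.0117
t = 625
lambda * t = 7.3125
R(t) = e^(-7.3125)
R(t) = 0.0007

0.0007


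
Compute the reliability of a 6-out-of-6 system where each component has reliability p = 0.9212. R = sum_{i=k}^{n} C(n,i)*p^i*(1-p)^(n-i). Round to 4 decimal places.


k = 6, n = 6, p = 0.9212
i=6: C(6,6)=1 * 0.9212^6 * 0.0788^0 = 0.6111
R = sum of terms = 0.6111

0.6111


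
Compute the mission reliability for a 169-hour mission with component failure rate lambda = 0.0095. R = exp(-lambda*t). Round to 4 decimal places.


lambda = 0.0095
mission_time = 169
lambda * t = 0.0095 * 169 = 1.6055
R = exp(-1.6055)
R = 0.2008

0.2008


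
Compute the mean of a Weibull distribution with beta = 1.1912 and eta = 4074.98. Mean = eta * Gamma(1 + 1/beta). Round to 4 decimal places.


beta = 1.1912, eta = 4074.98
1/beta = 0.8395
1 + 1/beta = 1.8395
Gamma(1.8395) = 0.9425
Mean = 4074.98 * 0.9425
Mean = 3840.5112

3840.5112


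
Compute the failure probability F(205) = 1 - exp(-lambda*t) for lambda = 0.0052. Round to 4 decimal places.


lambda = 0.0052, t = 205
lambda * t = 1.066
exp(-1.066) = 0.3444
F(t) = 1 - 0.3444
F(t) = 0.6556

0.6556


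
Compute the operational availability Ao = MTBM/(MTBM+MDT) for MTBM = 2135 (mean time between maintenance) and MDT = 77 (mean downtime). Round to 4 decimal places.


MTBM = 2135
MDT = 77
MTBM + MDT = 2212
Ao = 2135 / 2212
Ao = 0.9652

0.9652


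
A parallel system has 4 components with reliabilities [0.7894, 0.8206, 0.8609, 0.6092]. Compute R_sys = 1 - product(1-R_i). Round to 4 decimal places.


Components: [0.7894, 0.8206, 0.8609, 0.6092]
(1 - 0.7894) = 0.2106, running product = 0.2106
(1 - 0.8206) = 0.1794, running product = 0.0378
(1 - 0.8609) = 0.1391, running product = 0.0053
(1 - 0.6092) = 0.3908, running product = 0.0021
Product of (1-R_i) = 0.0021
R_sys = 1 - 0.0021 = 0.9979

0.9979


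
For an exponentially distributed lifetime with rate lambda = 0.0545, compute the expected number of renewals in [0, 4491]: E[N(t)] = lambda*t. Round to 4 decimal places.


lambda = 0.0545
t = 4491
E[N(t)] = lambda * t
E[N(t)] = 0.0545 * 4491
E[N(t)] = 244.7595

244.7595


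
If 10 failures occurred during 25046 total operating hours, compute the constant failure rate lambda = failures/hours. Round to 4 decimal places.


failures = 10
total_hours = 25046
lambda = 10 / 25046
lambda = 0.0004

0.0004


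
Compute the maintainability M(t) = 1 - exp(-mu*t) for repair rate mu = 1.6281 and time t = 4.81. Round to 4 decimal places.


mu = 1.6281, t = 4.81
mu * t = 1.6281 * 4.81 = 7.8312
exp(-7.8312) = 0.0004
M(t) = 1 - 0.0004
M(t) = 0.9996

0.9996


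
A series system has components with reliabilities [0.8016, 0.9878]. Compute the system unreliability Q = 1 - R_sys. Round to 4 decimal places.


Components: [0.8016, 0.9878]
After component 1: product = 0.8016
After component 2: product = 0.7918
R_sys = 0.7918
Q = 1 - 0.7918 = 0.2082

0.2082


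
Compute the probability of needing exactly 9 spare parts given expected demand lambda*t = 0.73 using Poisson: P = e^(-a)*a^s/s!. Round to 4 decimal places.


a = 0.73, s = 9
e^(-a) = e^(-0.73) = 0.4819
a^s = 0.73^9 = 0.0589
s! = 362880
P = 0.4819 * 0.0589 / 362880
P = 0.0

0.0


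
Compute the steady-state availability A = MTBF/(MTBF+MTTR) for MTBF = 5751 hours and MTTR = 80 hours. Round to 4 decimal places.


MTBF = 5751
MTTR = 80
MTBF + MTTR = 5831
A = 5751 / 5831
A = 0.9863

0.9863


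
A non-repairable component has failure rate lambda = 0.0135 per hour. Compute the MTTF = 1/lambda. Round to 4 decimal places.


lambda = 0.0135
MTTF = 1 / 0.0135
MTTF = 74.0741

74.0741


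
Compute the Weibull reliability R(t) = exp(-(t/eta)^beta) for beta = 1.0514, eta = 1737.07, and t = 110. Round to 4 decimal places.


beta = 1.0514, eta = 1737.07, t = 110
t/eta = 110 / 1737.07 = 0.0633
(t/eta)^beta = 0.0633^1.0514 = 0.055
R(t) = exp(-0.055)
R(t) = 0.9465

0.9465


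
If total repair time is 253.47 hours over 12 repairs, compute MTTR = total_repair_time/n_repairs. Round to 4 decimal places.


total_repair_time = 253.47
n_repairs = 12
MTTR = 253.47 / 12
MTTR = 21.1225

21.1225


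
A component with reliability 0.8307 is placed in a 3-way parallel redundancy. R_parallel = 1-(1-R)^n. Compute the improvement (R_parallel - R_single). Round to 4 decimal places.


R_single = 0.8307, n = 3
1 - R_single = 0.1693
(1 - R_single)^n = 0.1693^3 = 0.0049
R_parallel = 1 - 0.0049 = 0.9951
Improvement = 0.9951 - 0.8307
Improvement = 0.1644

0.1644


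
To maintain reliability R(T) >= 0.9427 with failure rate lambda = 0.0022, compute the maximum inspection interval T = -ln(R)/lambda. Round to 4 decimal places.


R_target = 0.9427
lambda = 0.0022
-ln(0.9427) = 0.059
T = 0.059 / 0.0022
T = 26.8214

26.8214


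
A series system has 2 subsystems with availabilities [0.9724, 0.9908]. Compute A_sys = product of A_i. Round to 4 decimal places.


Subsystems: [0.9724, 0.9908]
After subsystem 1 (A=0.9724): product = 0.9724
After subsystem 2 (A=0.9908): product = 0.9635
A_sys = 0.9635

0.9635


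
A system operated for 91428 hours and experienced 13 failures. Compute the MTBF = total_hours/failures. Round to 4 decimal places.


total_hours = 91428
failures = 13
MTBF = 91428 / 13
MTBF = 7032.9231

7032.9231


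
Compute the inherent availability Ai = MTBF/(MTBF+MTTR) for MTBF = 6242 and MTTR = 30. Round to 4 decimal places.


MTBF = 6242
MTTR = 30
MTBF + MTTR = 6272
Ai = 6242 / 6272
Ai = 0.9952

0.9952


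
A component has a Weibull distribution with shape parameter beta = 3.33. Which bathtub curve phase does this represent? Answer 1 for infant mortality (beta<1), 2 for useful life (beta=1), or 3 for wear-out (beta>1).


beta = 3.33
Compare beta to 1:
beta < 1 => infant mortality (phase 1)
beta = 1 => useful life (phase 2)
beta > 1 => wear-out (phase 3)
Since beta = 3.33, this is wear-out (increasing failure rate)
Phase = 3

3


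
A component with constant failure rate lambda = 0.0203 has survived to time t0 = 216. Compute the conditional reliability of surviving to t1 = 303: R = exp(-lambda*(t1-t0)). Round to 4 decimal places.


lambda = 0.0203
t0 = 216, t1 = 303
t1 - t0 = 87
lambda * (t1-t0) = 0.0203 * 87 = 1.7661
R = exp(-1.7661)
R = 0.171

0.171


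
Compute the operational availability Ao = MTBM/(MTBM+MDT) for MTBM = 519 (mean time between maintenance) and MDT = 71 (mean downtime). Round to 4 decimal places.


MTBM = 519
MDT = 71
MTBM + MDT = 590
Ao = 519 / 590
Ao = 0.8797

0.8797


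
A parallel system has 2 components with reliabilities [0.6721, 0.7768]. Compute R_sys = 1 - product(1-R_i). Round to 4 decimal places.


Components: [0.6721, 0.7768]
(1 - 0.6721) = 0.3279, running product = 0.3279
(1 - 0.7768) = 0.2232, running product = 0.0732
Product of (1-R_i) = 0.0732
R_sys = 1 - 0.0732 = 0.9268

0.9268


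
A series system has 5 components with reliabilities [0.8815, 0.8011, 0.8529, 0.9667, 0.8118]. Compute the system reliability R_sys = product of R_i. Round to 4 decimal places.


Components: [0.8815, 0.8011, 0.8529, 0.9667, 0.8118]
After component 1 (R=0.8815): product = 0.8815
After component 2 (R=0.8011): product = 0.7062
After component 3 (R=0.8529): product = 0.6023
After component 4 (R=0.9667): product = 0.5822
After component 5 (R=0.8118): product = 0.4727
R_sys = 0.4727

0.4727


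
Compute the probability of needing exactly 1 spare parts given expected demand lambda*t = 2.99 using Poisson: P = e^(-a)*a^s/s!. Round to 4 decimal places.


a = 2.99, s = 1
e^(-a) = e^(-2.99) = 0.0503
a^s = 2.99^1 = 2.99
s! = 1
P = 0.0503 * 2.99 / 1
P = 0.1504

0.1504


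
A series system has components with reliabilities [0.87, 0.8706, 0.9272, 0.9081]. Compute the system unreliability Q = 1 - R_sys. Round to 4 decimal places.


Components: [0.87, 0.8706, 0.9272, 0.9081]
After component 1: product = 0.87
After component 2: product = 0.7574
After component 3: product = 0.7023
After component 4: product = 0.6377
R_sys = 0.6377
Q = 1 - 0.6377 = 0.3623

0.3623


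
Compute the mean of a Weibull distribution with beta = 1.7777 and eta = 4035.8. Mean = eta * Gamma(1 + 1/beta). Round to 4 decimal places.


beta = 1.7777, eta = 4035.8
1/beta = 0.5625
1 + 1/beta = 1.5625
Gamma(1.5625) = 0.8898
Mean = 4035.8 * 0.8898
Mean = 3591.2422

3591.2422


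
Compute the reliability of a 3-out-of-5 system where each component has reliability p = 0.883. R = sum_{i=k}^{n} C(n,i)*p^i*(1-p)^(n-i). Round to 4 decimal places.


k = 3, n = 5, p = 0.883
i=3: C(5,3)=10 * 0.883^3 * 0.117^2 = 0.0942
i=4: C(5,4)=5 * 0.883^4 * 0.117^1 = 0.3556
i=5: C(5,5)=1 * 0.883^5 * 0.117^0 = 0.5368
R = sum of terms = 0.9867

0.9867


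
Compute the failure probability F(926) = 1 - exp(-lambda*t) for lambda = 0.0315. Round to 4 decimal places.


lambda = 0.0315, t = 926
lambda * t = 29.169
exp(-29.169) = 0.0
F(t) = 1 - 0.0
F(t) = 1.0

1.0


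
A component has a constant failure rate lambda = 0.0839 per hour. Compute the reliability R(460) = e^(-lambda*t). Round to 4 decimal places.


lambda = 0.0839
t = 460
lambda * t = 38.594
R(t) = e^(-38.594)
R(t) = 0.0

0.0


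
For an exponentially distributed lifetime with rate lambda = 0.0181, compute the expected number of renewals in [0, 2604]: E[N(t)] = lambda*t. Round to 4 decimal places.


lambda = 0.0181
t = 2604
E[N(t)] = lambda * t
E[N(t)] = 0.0181 * 2604
E[N(t)] = 47.1324

47.1324


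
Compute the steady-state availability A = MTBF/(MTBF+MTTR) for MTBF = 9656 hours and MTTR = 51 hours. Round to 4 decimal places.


MTBF = 9656
MTTR = 51
MTBF + MTTR = 9707
A = 9656 / 9707
A = 0.9947

0.9947


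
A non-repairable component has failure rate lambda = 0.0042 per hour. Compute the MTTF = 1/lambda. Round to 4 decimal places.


lambda = 0.0042
MTTF = 1 / 0.0042
MTTF = 238.0952

238.0952


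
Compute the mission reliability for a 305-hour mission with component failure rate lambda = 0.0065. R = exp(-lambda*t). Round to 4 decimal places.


lambda = 0.0065
mission_time = 305
lambda * t = 0.0065 * 305 = 1.9825
R = exp(-1.9825)
R = 0.1377

0.1377


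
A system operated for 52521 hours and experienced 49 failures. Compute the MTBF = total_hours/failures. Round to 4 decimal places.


total_hours = 52521
failures = 49
MTBF = 52521 / 49
MTBF = 1071.8571

1071.8571


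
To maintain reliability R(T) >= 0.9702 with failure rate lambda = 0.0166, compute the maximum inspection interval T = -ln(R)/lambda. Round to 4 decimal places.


R_target = 0.9702
lambda = 0.0166
-ln(0.9702) = 0.0303
T = 0.0303 / 0.0166
T = 1.8225

1.8225


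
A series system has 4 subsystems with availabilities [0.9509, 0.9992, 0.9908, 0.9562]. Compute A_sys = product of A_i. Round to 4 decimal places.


Subsystems: [0.9509, 0.9992, 0.9908, 0.9562]
After subsystem 1 (A=0.9509): product = 0.9509
After subsystem 2 (A=0.9992): product = 0.9501
After subsystem 3 (A=0.9908): product = 0.9414
After subsystem 4 (A=0.9562): product = 0.9002
A_sys = 0.9002

0.9002


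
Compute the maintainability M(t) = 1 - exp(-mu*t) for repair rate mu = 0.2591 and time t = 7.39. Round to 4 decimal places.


mu = 0.2591, t = 7.39
mu * t = 0.2591 * 7.39 = 1.9147
exp(-1.9147) = 0.1474
M(t) = 1 - 0.1474
M(t) = 0.8526

0.8526


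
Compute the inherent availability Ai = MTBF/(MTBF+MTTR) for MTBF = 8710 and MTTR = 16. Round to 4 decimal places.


MTBF = 8710
MTTR = 16
MTBF + MTTR = 8726
Ai = 8710 / 8726
Ai = 0.9982

0.9982


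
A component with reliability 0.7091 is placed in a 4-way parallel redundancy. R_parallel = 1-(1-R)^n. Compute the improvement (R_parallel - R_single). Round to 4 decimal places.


R_single = 0.7091, n = 4
1 - R_single = 0.2909
(1 - R_single)^n = 0.2909^4 = 0.0072
R_parallel = 1 - 0.0072 = 0.9928
Improvement = 0.9928 - 0.7091
Improvement = 0.2837

0.2837


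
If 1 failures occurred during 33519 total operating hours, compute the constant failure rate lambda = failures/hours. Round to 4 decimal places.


failures = 1
total_hours = 33519
lambda = 1 / 33519
lambda = 0.0

0.0


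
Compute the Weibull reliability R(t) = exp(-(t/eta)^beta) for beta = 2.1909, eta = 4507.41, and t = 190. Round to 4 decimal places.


beta = 2.1909, eta = 4507.41, t = 190
t/eta = 190 / 4507.41 = 0.0422
(t/eta)^beta = 0.0422^2.1909 = 0.001
R(t) = exp(-0.001)
R(t) = 0.999

0.999


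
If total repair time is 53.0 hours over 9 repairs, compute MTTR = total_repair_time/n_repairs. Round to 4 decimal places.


total_repair_time = 53.0
n_repairs = 9
MTTR = 53.0 / 9
MTTR = 5.8889

5.8889


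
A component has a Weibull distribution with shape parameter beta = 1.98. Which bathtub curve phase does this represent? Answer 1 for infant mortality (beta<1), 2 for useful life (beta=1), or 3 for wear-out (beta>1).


beta = 1.98
Compare beta to 1:
beta < 1 => infant mortality (phase 1)
beta = 1 => useful life (phase 2)
beta > 1 => wear-out (phase 3)
Since beta = 1.98, this is wear-out (increasing failure rate)
Phase = 3

3


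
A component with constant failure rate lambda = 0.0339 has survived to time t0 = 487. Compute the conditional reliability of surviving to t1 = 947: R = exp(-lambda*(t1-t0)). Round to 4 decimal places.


lambda = 0.0339
t0 = 487, t1 = 947
t1 - t0 = 460
lambda * (t1-t0) = 0.0339 * 460 = 15.594
R = exp(-15.594)
R = 0.0

0.0


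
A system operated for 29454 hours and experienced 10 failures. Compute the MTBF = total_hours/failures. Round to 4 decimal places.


total_hours = 29454
failures = 10
MTBF = 29454 / 10
MTBF = 2945.4

2945.4


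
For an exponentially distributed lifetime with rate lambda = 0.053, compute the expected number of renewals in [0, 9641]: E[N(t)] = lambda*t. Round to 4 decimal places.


lambda = 0.053
t = 9641
E[N(t)] = lambda * t
E[N(t)] = 0.053 * 9641
E[N(t)] = 510.973

510.973


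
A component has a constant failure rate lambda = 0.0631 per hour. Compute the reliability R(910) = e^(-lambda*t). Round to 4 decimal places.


lambda = 0.0631
t = 910
lambda * t = 57.421
R(t) = e^(-57.421)
R(t) = 0.0

0.0


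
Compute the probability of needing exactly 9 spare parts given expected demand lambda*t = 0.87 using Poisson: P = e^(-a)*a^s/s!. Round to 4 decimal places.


a = 0.87, s = 9
e^(-a) = e^(-0.87) = 0.419
a^s = 0.87^9 = 0.2855
s! = 362880
P = 0.419 * 0.2855 / 362880
P = 0.0

0.0


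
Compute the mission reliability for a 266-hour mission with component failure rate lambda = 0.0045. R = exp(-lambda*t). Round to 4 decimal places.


lambda = 0.0045
mission_time = 266
lambda * t = 0.0045 * 266 = 1.197
R = exp(-1.197)
R = 0.3021

0.3021


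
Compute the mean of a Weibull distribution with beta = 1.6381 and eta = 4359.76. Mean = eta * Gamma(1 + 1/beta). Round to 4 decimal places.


beta = 1.6381, eta = 4359.76
1/beta = 0.6105
1 + 1/beta = 1.6105
Gamma(1.6105) = 0.8947
Mean = 4359.76 * 0.8947
Mean = 3900.8364

3900.8364


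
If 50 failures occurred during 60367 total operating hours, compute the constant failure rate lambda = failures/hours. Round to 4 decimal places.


failures = 50
total_hours = 60367
lambda = 50 / 60367
lambda = 0.0008

0.0008


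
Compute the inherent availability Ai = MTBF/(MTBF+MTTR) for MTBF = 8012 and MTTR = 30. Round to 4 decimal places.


MTBF = 8012
MTTR = 30
MTBF + MTTR = 8042
Ai = 8012 / 8042
Ai = 0.9963

0.9963


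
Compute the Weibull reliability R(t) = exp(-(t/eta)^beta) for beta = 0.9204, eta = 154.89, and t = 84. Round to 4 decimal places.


beta = 0.9204, eta = 154.89, t = 84
t/eta = 84 / 154.89 = 0.5423
(t/eta)^beta = 0.5423^0.9204 = 0.5694
R(t) = exp(-0.5694)
R(t) = 0.5659

0.5659


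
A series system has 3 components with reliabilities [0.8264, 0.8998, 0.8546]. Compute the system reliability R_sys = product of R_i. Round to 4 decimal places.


Components: [0.8264, 0.8998, 0.8546]
After component 1 (R=0.8264): product = 0.8264
After component 2 (R=0.8998): product = 0.7436
After component 3 (R=0.8546): product = 0.6355
R_sys = 0.6355

0.6355


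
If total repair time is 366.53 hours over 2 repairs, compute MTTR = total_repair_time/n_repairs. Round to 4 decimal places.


total_repair_time = 366.53
n_repairs = 2
MTTR = 366.53 / 2
MTTR = 183.265

183.265


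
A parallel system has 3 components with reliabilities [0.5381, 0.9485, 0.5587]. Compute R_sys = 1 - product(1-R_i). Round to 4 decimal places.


Components: [0.5381, 0.9485, 0.5587]
(1 - 0.5381) = 0.4619, running product = 0.4619
(1 - 0.9485) = 0.0515, running product = 0.0238
(1 - 0.5587) = 0.4413, running product = 0.0105
Product of (1-R_i) = 0.0105
R_sys = 1 - 0.0105 = 0.9895

0.9895


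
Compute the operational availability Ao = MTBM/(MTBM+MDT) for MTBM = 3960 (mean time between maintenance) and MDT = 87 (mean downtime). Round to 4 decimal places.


MTBM = 3960
MDT = 87
MTBM + MDT = 4047
Ao = 3960 / 4047
Ao = 0.9785

0.9785


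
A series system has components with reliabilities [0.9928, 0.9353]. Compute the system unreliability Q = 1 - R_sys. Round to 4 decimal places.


Components: [0.9928, 0.9353]
After component 1: product = 0.9928
After component 2: product = 0.9286
R_sys = 0.9286
Q = 1 - 0.9286 = 0.0714

0.0714


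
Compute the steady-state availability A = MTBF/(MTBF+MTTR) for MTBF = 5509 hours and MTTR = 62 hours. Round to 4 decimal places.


MTBF = 5509
MTTR = 62
MTBF + MTTR = 5571
A = 5509 / 5571
A = 0.9889

0.9889


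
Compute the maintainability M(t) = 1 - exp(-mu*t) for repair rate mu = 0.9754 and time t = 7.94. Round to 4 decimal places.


mu = 0.9754, t = 7.94
mu * t = 0.9754 * 7.94 = 7.7447
exp(-7.7447) = 0.0004
M(t) = 1 - 0.0004
M(t) = 0.9996

0.9996


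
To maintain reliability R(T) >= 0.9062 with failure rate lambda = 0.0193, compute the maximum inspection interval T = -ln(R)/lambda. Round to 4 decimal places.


R_target = 0.9062
lambda = 0.0193
-ln(0.9062) = 0.0985
T = 0.0985 / 0.0193
T = 5.1034

5.1034


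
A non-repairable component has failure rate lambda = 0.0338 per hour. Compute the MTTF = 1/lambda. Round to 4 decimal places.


lambda = 0.0338
MTTF = 1 / 0.0338
MTTF = 29.5858

29.5858


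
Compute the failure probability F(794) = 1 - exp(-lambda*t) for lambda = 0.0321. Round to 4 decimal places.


lambda = 0.0321, t = 794
lambda * t = 25.4874
exp(-25.4874) = 0.0
F(t) = 1 - 0.0
F(t) = 1.0

1.0


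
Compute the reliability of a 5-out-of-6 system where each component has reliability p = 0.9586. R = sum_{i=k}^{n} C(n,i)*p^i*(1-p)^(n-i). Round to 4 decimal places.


k = 5, n = 6, p = 0.9586
i=5: C(6,5)=6 * 0.9586^5 * 0.0414^1 = 0.2011
i=6: C(6,6)=1 * 0.9586^6 * 0.0414^0 = 0.7759
R = sum of terms = 0.977

0.977


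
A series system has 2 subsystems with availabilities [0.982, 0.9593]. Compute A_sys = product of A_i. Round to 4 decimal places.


Subsystems: [0.982, 0.9593]
After subsystem 1 (A=0.982): product = 0.982
After subsystem 2 (A=0.9593): product = 0.942
A_sys = 0.942

0.942


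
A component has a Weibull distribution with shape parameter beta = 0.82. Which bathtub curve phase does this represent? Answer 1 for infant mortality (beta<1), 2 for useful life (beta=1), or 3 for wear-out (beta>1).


beta = 0.82
Compare beta to 1:
beta < 1 => infant mortality (phase 1)
beta = 1 => useful life (phase 2)
beta > 1 => wear-out (phase 3)
Since beta = 0.82, this is infant mortality (decreasing failure rate)
Phase = 1

1


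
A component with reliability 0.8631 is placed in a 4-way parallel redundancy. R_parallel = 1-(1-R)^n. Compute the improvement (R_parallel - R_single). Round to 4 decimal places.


R_single = 0.8631, n = 4
1 - R_single = 0.1369
(1 - R_single)^n = 0.1369^4 = 0.0004
R_parallel = 1 - 0.0004 = 0.9996
Improvement = 0.9996 - 0.8631
Improvement = 0.1365

0.1365


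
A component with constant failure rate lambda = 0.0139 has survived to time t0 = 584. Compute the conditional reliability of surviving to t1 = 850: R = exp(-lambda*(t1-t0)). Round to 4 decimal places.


lambda = 0.0139
t0 = 584, t1 = 850
t1 - t0 = 266
lambda * (t1-t0) = 0.0139 * 266 = 3.6974
R = exp(-3.6974)
R = 0.0248

0.0248


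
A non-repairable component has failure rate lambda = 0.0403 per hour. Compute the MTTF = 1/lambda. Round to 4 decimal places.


lambda = 0.0403
MTTF = 1 / 0.0403
MTTF = 24.8139

24.8139


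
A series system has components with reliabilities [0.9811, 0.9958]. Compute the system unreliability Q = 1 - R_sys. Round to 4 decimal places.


Components: [0.9811, 0.9958]
After component 1: product = 0.9811
After component 2: product = 0.977
R_sys = 0.977
Q = 1 - 0.977 = 0.023

0.023


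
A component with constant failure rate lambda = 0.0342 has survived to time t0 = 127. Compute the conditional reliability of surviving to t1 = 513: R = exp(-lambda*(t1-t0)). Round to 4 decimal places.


lambda = 0.0342
t0 = 127, t1 = 513
t1 - t0 = 386
lambda * (t1-t0) = 0.0342 * 386 = 13.2012
R = exp(-13.2012)
R = 0.0

0.0


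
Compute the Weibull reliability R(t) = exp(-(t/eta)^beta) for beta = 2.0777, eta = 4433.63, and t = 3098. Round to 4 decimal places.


beta = 2.0777, eta = 4433.63, t = 3098
t/eta = 3098 / 4433.63 = 0.6988
(t/eta)^beta = 0.6988^2.0777 = 0.4748
R(t) = exp(-0.4748)
R(t) = 0.622

0.622


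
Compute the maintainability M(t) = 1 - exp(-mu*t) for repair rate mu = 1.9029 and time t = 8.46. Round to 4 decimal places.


mu = 1.9029, t = 8.46
mu * t = 1.9029 * 8.46 = 16.0985
exp(-16.0985) = 0.0
M(t) = 1 - 0.0
M(t) = 1.0

1.0


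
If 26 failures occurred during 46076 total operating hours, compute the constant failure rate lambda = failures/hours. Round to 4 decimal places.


failures = 26
total_hours = 46076
lambda = 26 / 46076
lambda = 0.0006

0.0006


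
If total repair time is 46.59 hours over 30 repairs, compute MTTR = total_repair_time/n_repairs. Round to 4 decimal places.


total_repair_time = 46.59
n_repairs = 30
MTTR = 46.59 / 30
MTTR = 1.553

1.553


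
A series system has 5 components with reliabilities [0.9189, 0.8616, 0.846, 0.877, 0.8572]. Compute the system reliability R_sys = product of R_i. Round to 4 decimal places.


Components: [0.9189, 0.8616, 0.846, 0.877, 0.8572]
After component 1 (R=0.9189): product = 0.9189
After component 2 (R=0.8616): product = 0.7917
After component 3 (R=0.846): product = 0.6698
After component 4 (R=0.877): product = 0.5874
After component 5 (R=0.8572): product = 0.5035
R_sys = 0.5035

0.5035


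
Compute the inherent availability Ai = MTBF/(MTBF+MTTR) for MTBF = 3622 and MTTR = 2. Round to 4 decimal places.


MTBF = 3622
MTTR = 2
MTBF + MTTR = 3624
Ai = 3622 / 3624
Ai = 0.9994

0.9994


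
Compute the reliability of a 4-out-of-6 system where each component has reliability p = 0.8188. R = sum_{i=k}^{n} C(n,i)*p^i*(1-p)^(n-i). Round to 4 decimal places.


k = 4, n = 6, p = 0.8188
i=4: C(6,4)=15 * 0.8188^4 * 0.1812^2 = 0.2214
i=5: C(6,5)=6 * 0.8188^5 * 0.1812^1 = 0.4001
i=6: C(6,6)=1 * 0.8188^6 * 0.1812^0 = 0.3013
R = sum of terms = 0.9228

0.9228


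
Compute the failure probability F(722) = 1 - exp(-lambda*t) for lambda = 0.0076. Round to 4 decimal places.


lambda = 0.0076, t = 722
lambda * t = 5.4872
exp(-5.4872) = 0.0041
F(t) = 1 - 0.0041
F(t) = 0.9959

0.9959


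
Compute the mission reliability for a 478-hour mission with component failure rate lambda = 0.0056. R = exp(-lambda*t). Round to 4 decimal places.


lambda = 0.0056
mission_time = 478
lambda * t = 0.0056 * 478 = 2.6768
R = exp(-2.6768)
R = 0.0688

0.0688


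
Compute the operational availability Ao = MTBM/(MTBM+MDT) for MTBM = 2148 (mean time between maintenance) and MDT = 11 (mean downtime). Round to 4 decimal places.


MTBM = 2148
MDT = 11
MTBM + MDT = 2159
Ao = 2148 / 2159
Ao = 0.9949

0.9949


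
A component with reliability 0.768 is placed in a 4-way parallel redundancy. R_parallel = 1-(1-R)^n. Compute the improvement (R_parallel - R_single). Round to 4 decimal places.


R_single = 0.768, n = 4
1 - R_single = 0.232
(1 - R_single)^n = 0.232^4 = 0.0029
R_parallel = 1 - 0.0029 = 0.9971
Improvement = 0.9971 - 0.768
Improvement = 0.2291

0.2291


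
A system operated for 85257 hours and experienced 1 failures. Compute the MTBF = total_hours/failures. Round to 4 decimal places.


total_hours = 85257
failures = 1
MTBF = 85257 / 1
MTBF = 85257.0

85257.0


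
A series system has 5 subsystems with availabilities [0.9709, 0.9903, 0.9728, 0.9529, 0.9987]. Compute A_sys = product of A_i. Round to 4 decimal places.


Subsystems: [0.9709, 0.9903, 0.9728, 0.9529, 0.9987]
After subsystem 1 (A=0.9709): product = 0.9709
After subsystem 2 (A=0.9903): product = 0.9615
After subsystem 3 (A=0.9728): product = 0.9353
After subsystem 4 (A=0.9529): product = 0.8913
After subsystem 5 (A=0.9987): product = 0.8901
A_sys = 0.8901

0.8901


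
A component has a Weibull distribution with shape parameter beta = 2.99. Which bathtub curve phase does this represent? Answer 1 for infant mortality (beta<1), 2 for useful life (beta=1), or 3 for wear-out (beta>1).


beta = 2.99
Compare beta to 1:
beta < 1 => infant mortality (phase 1)
beta = 1 => useful life (phase 2)
beta > 1 => wear-out (phase 3)
Since beta = 2.99, this is wear-out (increasing failure rate)
Phase = 3

3


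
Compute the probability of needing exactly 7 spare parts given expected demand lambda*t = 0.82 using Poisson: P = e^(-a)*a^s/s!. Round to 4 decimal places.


a = 0.82, s = 7
e^(-a) = e^(-0.82) = 0.4404
a^s = 0.82^7 = 0.2493
s! = 5040
P = 0.4404 * 0.2493 / 5040
P = 0.0

0.0


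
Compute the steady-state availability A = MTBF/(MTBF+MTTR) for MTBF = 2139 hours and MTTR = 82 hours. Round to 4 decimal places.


MTBF = 2139
MTTR = 82
MTBF + MTTR = 2221
A = 2139 / 2221
A = 0.9631

0.9631


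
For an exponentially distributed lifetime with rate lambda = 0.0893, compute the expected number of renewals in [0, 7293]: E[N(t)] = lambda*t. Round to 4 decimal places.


lambda = 0.0893
t = 7293
E[N(t)] = lambda * t
E[N(t)] = 0.0893 * 7293
E[N(t)] = 651.2649

651.2649


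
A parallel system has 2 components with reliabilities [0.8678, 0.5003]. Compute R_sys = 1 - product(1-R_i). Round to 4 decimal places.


Components: [0.8678, 0.5003]
(1 - 0.8678) = 0.1322, running product = 0.1322
(1 - 0.5003) = 0.4997, running product = 0.0661
Product of (1-R_i) = 0.0661
R_sys = 1 - 0.0661 = 0.9339

0.9339


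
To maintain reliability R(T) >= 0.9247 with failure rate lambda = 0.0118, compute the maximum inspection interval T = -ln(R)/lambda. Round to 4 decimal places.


R_target = 0.9247
lambda = 0.0118
-ln(0.9247) = 0.0783
T = 0.0783 / 0.0118
T = 6.6344

6.6344


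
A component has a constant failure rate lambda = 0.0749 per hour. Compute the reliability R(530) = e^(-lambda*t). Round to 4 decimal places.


lambda = 0.0749
t = 530
lambda * t = 39.697
R(t) = e^(-39.697)
R(t) = 0.0

0.0


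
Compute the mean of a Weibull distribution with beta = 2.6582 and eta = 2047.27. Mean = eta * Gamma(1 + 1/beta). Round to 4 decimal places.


beta = 2.6582, eta = 2047.27
1/beta = 0.3762
1 + 1/beta = 1.3762
Gamma(1.3762) = 0.8888
Mean = 2047.27 * 0.8888
Mean = 1819.6576

1819.6576


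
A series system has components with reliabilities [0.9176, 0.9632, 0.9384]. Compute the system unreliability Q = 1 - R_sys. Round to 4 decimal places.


Components: [0.9176, 0.9632, 0.9384]
After component 1: product = 0.9176
After component 2: product = 0.8838
After component 3: product = 0.8294
R_sys = 0.8294
Q = 1 - 0.8294 = 0.1706

0.1706


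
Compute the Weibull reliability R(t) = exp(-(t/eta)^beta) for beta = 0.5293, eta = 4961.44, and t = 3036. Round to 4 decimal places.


beta = 0.5293, eta = 4961.44, t = 3036
t/eta = 3036 / 4961.44 = 0.6119
(t/eta)^beta = 0.6119^0.5293 = 0.7711
R(t) = exp(-0.7711)
R(t) = 0.4625

0.4625


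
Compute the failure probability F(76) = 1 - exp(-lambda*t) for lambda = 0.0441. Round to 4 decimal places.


lambda = 0.0441, t = 76
lambda * t = 3.3516
exp(-3.3516) = 0.035
F(t) = 1 - 0.035
F(t) = 0.965

0.965


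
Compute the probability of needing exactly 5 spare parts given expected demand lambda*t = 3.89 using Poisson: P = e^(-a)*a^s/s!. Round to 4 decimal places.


a = 3.89, s = 5
e^(-a) = e^(-3.89) = 0.0204
a^s = 3.89^5 = 890.734
s! = 120
P = 0.0204 * 890.734 / 120
P = 0.1518

0.1518


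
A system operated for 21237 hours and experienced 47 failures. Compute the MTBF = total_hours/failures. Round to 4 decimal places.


total_hours = 21237
failures = 47
MTBF = 21237 / 47
MTBF = 451.8511

451.8511


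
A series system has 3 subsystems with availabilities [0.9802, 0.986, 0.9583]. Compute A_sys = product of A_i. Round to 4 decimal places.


Subsystems: [0.9802, 0.986, 0.9583]
After subsystem 1 (A=0.9802): product = 0.9802
After subsystem 2 (A=0.986): product = 0.9665
After subsystem 3 (A=0.9583): product = 0.9262
A_sys = 0.9262

0.9262


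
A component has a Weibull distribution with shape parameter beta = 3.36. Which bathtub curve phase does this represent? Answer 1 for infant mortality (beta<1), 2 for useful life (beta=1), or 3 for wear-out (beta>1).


beta = 3.36
Compare beta to 1:
beta < 1 => infant mortality (phase 1)
beta = 1 => useful life (phase 2)
beta > 1 => wear-out (phase 3)
Since beta = 3.36, this is wear-out (increasing failure rate)
Phase = 3

3


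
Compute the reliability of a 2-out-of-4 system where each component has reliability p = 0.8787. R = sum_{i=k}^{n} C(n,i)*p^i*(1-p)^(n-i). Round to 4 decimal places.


k = 2, n = 4, p = 0.8787
i=2: C(4,2)=6 * 0.8787^2 * 0.1213^2 = 0.0682
i=3: C(4,3)=4 * 0.8787^3 * 0.1213^1 = 0.3292
i=4: C(4,4)=1 * 0.8787^4 * 0.1213^0 = 0.5962
R = sum of terms = 0.9935

0.9935


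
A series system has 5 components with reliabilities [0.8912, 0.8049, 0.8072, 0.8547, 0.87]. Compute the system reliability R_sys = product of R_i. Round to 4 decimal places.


Components: [0.8912, 0.8049, 0.8072, 0.8547, 0.87]
After component 1 (R=0.8912): product = 0.8912
After component 2 (R=0.8049): product = 0.7173
After component 3 (R=0.8072): product = 0.579
After component 4 (R=0.8547): product = 0.4949
After component 5 (R=0.87): product = 0.4306
R_sys = 0.4306

0.4306
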